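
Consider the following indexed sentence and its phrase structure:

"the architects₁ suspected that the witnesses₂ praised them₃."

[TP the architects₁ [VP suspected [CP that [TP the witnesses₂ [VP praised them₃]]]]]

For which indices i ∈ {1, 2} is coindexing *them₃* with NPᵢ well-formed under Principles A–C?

*them* is a pronoun, so Principle B applies: it must be free in its binding domain.
Binding domain of *them₃*: the embedded TP, whose subject is the witnesses₂.
*the architects₁* c-commands the pronoun but from outside its binding domain, and is not c-commanded by it → coindexation permitted.
*the witnesses₂* c-commands the pronoun within its binding domain → coindexation would violate Principle B.

{1}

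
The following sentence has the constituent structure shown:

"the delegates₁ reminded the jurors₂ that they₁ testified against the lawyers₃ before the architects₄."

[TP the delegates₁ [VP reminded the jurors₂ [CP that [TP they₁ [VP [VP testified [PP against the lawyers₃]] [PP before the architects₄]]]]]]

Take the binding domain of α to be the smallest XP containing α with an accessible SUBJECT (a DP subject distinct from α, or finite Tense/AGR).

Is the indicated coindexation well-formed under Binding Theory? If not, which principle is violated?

grammatical

The two coindexed NPs are *the delegates₁* and *they₁*.
*they₁* is a pronoun; nothing c-commands it within its binding domain (the embedded TP.), so Principle B holds trivially.
*the delegates₁* is an R-expression; *they₁* does not c-command it, and no other NP shares its index, so Principle C is satisfied.
All principles are respected.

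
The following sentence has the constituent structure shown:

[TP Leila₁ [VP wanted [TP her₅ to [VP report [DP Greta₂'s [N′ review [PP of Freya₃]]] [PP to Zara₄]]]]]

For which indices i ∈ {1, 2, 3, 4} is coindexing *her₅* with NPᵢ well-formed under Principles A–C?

none

*her* is a pronoun, so Principle B applies: it must be free in its binding domain.
Binding domain of *her₅*: the matrix TP, whose subject is Leila₁.
*Leila₁* c-commands the pronoun within its binding domain → coindexation would violate Principle B.
*Greta₂*: the pronoun c-commands this R-expression → coindexation would violate Principle C on *Greta₂*.
*Freya₃*: the pronoun c-commands this R-expression → coindexation would violate Principle C on *Freya₃*.
*Zara₄*: the pronoun c-commands this R-expression → coindexation would violate Principle C on *Zara₄*.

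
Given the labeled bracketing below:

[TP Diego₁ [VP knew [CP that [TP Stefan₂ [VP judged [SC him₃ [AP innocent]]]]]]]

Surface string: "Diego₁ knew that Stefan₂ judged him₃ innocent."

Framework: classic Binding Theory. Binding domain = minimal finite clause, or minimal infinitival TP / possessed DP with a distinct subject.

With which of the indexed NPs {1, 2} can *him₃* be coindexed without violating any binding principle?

{1}

*him* is a pronoun, so Principle B applies: it must be free in its binding domain.
Binding domain of *him₃*: the embedded TP, whose subject is Stefan₂.
*Diego₁* c-commands the pronoun but from outside its binding domain, and is not c-commanded by it → coindexation permitted.
*Stefan₂* c-commands the pronoun within its binding domain → coindexation would violate Principle B.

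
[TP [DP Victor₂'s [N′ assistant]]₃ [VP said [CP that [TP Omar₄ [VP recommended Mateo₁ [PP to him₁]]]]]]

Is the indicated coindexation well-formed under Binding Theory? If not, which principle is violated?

Principle B

The two coindexed NPs are *Mateo₁* and *him₁*.
*him₁* is a pronoun. Its binding domain is the embedded TP, whose subject is Omar₄.
*Mateo₁* c-commands it within that domain and carries the same index.
The pronoun is locally bound → Principle B violation.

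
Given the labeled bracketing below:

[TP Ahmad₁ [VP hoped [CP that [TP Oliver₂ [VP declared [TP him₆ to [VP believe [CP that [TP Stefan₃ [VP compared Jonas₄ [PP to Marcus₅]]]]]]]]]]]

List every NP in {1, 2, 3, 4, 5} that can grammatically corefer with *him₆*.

{1}

*him* is a pronoun, so Principle B applies: it must be free in its binding domain.
Binding domain of *him₆*: the embedded TP, whose subject is Oliver₂.
*Ahmad₁* c-commands the pronoun but from outside its binding domain, and is not c-commanded by it → coindexation permitted.
*Oliver₂* c-commands the pronoun within its binding domain → coindexation would violate Principle B.
*Stefan₃*: the pronoun c-commands this R-expression → coindexation would violate Principle C on *Stefan₃*.
*Jonas₄*: the pronoun c-commands this R-expression → coindexation would violate Principle C on *Jonas₄*.
*Marcus₅*: the pronoun c-commands this R-expression → coindexation would violate Principle C on *Marcus₅*.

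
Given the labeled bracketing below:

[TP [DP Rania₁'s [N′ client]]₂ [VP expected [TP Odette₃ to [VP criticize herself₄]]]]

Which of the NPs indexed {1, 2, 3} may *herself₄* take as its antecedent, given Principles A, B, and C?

{3}

*herself* is an anaphor, so Principle A applies: it must be bound in its binding domain.
Binding domain of *herself₄*: the embedded TP, whose subject is Odette₃.
*Rania₁* does not c-command the anaphor → cannot bind it.
*[Rania₁'s client]₂* c-commands the anaphor but is outside its binding domain → cannot satisfy Principle A.
*Odette₃* c-commands the anaphor within its binding domain → licit binder.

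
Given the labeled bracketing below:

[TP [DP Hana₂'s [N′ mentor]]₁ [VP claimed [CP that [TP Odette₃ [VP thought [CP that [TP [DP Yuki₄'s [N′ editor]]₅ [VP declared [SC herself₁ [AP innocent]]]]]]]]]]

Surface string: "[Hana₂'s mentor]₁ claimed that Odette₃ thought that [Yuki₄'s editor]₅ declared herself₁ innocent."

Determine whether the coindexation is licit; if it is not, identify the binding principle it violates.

The two coindexed NPs are *[Hana₂'s mentor]₁* and *herself₁*.
*herself₁* is an anaphor. Principle A requires it to be bound within its binding domain — the embedded TP, whose subject is [Yuki₄'s editor]₅.
Within that domain it is c-commanded by *[Yuki₄'s editor]₅*, which does not share its index.
*[Hana₂'s mentor]₁* does c-command the anaphor, but from outside its binding domain.
The anaphor is unbound in its domain → Principle A violation.

Principle A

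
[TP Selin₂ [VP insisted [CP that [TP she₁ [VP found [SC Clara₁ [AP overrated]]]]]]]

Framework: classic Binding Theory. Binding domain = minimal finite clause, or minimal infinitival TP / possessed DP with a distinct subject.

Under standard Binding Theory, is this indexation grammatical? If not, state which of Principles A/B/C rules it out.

Principle C

The two coindexed NPs are *she₁* and *Clara₁*.
*Clara₁* is an R-expression. Principle C requires it to be free everywhere.
*she₁* c-commands it and carries the same index.
The R-expression is bound → Principle C violation.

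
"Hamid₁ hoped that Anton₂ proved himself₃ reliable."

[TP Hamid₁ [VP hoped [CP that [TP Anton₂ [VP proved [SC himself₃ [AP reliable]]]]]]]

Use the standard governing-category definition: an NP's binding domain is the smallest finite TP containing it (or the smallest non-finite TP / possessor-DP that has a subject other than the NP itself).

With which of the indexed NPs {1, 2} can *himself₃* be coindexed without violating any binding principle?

*himself* is an anaphor, so Principle A applies: it must be bound in its binding domain.
Binding domain of *himself₃*: the embedded TP, whose subject is Anton₂.
*Hamid₁* c-commands the anaphor but is outside its binding domain → cannot satisfy Principle A.
*Anton₂* c-commands the anaphor within its binding domain → licit binder.

{2}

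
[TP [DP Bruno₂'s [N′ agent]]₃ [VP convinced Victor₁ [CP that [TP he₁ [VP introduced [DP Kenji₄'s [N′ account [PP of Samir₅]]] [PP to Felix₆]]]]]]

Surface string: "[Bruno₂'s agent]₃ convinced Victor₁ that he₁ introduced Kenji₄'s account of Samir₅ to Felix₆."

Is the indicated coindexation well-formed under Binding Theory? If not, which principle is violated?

grammatical

The two coindexed NPs are *Victor₁* and *he₁*.
*he₁* is a pronoun; nothing c-commands it within its binding domain (the embedded TP.), so Principle B holds trivially.
*Victor₁* is an R-expression; *he₁* does not c-command it, and no other NP shares its index, so Principle C is satisfied.
All principles are respected.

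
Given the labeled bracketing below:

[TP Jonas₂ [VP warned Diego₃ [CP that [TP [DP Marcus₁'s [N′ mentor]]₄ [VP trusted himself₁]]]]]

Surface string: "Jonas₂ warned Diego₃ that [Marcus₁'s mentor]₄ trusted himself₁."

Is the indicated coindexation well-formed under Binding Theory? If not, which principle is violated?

Principle A

The two coindexed NPs are *Marcus₁* and *himself₁*.
*himself₁* is an anaphor. Principle A requires it to be bound within its binding domain — the embedded TP, whose subject is [Marcus₁'s mentor]₄.
Within that domain it is c-commanded by *[Marcus₁'s mentor]₄*, which does not share its index.
*Marcus₁* does not c-command the anaphor at all.
The anaphor is unbound in its domain → Principle A violation.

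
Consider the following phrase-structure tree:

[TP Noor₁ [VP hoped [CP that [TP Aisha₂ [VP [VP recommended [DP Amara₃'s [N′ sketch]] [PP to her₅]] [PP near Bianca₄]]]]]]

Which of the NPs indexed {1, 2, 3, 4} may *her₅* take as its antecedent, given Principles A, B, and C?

{1, 3, 4}

*her* is a pronoun, so Principle B applies: it must be free in its binding domain.
Binding domain of *her₅*: the embedded TP, whose subject is Aisha₂.
*Noor₁* c-commands the pronoun but from outside its binding domain, and is not c-commanded by it → coindexation permitted.
*Aisha₂* c-commands the pronoun within its binding domain → coindexation would violate Principle B.
*Amara₃* and the pronoun do not c-command one another → neither Principle B nor Principle C is at stake; coindexation permitted.
*Bianca₄* and the pronoun do not c-command one another → neither Principle B nor Principle C is at stake; coindexation permitted.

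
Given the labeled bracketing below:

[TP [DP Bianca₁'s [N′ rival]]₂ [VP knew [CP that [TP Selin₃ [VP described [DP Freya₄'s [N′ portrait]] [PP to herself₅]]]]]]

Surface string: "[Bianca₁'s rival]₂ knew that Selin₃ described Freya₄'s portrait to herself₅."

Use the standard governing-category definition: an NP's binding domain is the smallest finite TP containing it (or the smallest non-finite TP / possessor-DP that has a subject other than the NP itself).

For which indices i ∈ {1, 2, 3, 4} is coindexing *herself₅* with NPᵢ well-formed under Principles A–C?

*herself* is an anaphor, so Principle A applies: it must be bound in its binding domain.
Binding domain of *herself₅*: the embedded TP, whose subject is Selin₃.
*Bianca₁* does not c-command the anaphor → cannot bind it.
*[Bianca₁'s rival]₂* c-commands the anaphor but is outside its binding domain → cannot satisfy Principle A.
*Selin₃* c-commands the anaphor within its binding domain → licit binder.
*Freya₄* does not c-command the anaphor → cannot bind it.

{3}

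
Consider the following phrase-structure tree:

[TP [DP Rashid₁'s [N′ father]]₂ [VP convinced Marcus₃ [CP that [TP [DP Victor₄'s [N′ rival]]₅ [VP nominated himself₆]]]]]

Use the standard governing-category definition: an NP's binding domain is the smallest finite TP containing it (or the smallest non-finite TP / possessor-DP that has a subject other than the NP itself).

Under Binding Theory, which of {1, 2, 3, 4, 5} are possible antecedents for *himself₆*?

*himself* is an anaphor, so Principle A applies: it must be bound in its binding domain.
Binding domain of *himself₆*: the embedded TP, whose subject is [Victor₄'s rival]₅.
*Rashid₁* does not c-command the anaphor → cannot bind it.
*[Rashid₁'s father]₂* c-commands the anaphor but is outside its binding domain → cannot satisfy Principle A.
*Marcus₃* c-commands the anaphor but is outside its binding domain → cannot satisfy Principle A.
*Victor₄* does not c-command the anaphor → cannot bind it.
*[Victor₄'s rival]₅* c-commands the anaphor within its binding domain → licit binder.

{5}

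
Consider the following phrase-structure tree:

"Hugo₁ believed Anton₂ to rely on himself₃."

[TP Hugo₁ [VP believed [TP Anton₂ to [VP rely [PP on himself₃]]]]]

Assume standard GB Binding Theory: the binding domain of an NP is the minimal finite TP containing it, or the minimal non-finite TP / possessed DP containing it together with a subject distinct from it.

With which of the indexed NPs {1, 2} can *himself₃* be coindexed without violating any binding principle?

*himself* is an anaphor, so Principle A applies: it must be bound in its binding domain.
Binding domain of *himself₃*: the embedded TP, whose subject is Anton₂.
*Hugo₁* c-commands the anaphor but is outside its binding domain → cannot satisfy Principle A.
*Anton₂* c-commands the anaphor within its binding domain → licit binder.

{2}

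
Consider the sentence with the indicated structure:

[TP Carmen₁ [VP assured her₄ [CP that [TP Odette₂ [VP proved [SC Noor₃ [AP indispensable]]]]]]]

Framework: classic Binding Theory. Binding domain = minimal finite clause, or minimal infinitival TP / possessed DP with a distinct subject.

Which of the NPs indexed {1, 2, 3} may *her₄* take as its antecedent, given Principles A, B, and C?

none

*her* is a pronoun, so Principle B applies: it must be free in its binding domain.
Binding domain of *her₄*: the matrix TP, whose subject is Carmen₁.
*Carmen₁* c-commands the pronoun within its binding domain → coindexation would violate Principle B.
*Odette₂*: the pronoun c-commands this R-expression → coindexation would violate Principle C on *Odette₂*.
*Noor₃*: the pronoun c-commands this R-expression → coindexation would violate Principle C on *Noor₃*.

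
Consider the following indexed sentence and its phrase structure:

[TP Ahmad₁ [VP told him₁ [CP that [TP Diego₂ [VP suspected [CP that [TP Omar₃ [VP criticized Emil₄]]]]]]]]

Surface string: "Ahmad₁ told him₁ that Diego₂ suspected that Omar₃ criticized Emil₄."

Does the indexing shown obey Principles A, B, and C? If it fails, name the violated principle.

Principle B

The two coindexed NPs are *Ahmad₁* and *him₁*.
*him₁* is a pronoun. Its binding domain is the matrix TP, whose subject is Ahmad₁.
*Ahmad₁* c-commands it within that domain and carries the same index.
The pronoun is locally bound → Principle B violation.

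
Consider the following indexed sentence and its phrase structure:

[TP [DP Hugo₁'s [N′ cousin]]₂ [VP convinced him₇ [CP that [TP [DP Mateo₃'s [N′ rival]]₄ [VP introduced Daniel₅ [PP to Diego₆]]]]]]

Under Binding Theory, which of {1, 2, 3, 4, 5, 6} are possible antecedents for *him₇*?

{1}

*him* is a pronoun, so Principle B applies: it must be free in its binding domain.
Binding domain of *him₇*: the matrix TP, whose subject is [Hugo₁'s cousin]₂.
*Hugo₁* and the pronoun do not c-command one another → neither Principle B nor Principle C is at stake; coindexation permitted.
*[Hugo₁'s cousin]₂* c-commands the pronoun within its binding domain → coindexation would violate Principle B.
*Mateo₃*: the pronoun c-commands this R-expression → coindexation would violate Principle C on *Mateo₃*.
*[Mateo₃'s rival]₄*: the pronoun c-commands this R-expression → coindexation would violate Principle C on *[Mateo₃'s rival]₄*.
*Daniel₅*: the pronoun c-commands this R-expression → coindexation would violate Principle C on *Daniel₅*.
*Diego₆*: the pronoun c-commands this R-expression → coindexation would violate Principle C on *Diego₆*.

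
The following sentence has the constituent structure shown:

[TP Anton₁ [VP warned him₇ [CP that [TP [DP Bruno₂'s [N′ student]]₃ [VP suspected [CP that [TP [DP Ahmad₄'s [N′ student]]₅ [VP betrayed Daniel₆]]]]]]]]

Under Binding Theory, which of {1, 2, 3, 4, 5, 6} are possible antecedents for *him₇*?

none

*him* is a pronoun, so Principle B applies: it must be free in its binding domain.
Binding domain of *him₇*: the matrix TP, whose subject is Anton₁.
*Anton₁* c-commands the pronoun within its binding domain → coindexation would violate Principle B.
*Bruno₂*: the pronoun c-commands this R-expression → coindexation would violate Principle C on *Bruno₂*.
*[Bruno₂'s student]₃*: the pronoun c-commands this R-expression → coindexation would violate Principle C on *[Bruno₂'s student]₃*.
*Ahmad₄*: the pronoun c-commands this R-expression → coindexation would violate Principle C on *Ahmad₄*.
*[Ahmad₄'s student]₅*: the pronoun c-commands this R-expression → coindexation would violate Principle C on *[Ahmad₄'s student]₅*.
*Daniel₆*: the pronoun c-commands this R-expression → coindexation would violate Principle C on *Daniel₆*.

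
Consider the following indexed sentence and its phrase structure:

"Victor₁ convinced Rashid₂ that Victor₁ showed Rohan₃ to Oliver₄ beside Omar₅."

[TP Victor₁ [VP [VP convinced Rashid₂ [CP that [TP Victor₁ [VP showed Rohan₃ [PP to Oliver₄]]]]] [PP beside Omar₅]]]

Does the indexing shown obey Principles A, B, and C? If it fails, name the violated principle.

Principle C

The two coindexed NPs are *Victor₁* (the lower occurrence) and *Victor₁* (the higher occurrence).
*Victor₁* (the lower occurrence) is an R-expression. Principle C requires it to be free everywhere.
*Victor₁* (the higher occurrence) c-commands it and carries the same index.
The R-expression is bound → Principle C violation.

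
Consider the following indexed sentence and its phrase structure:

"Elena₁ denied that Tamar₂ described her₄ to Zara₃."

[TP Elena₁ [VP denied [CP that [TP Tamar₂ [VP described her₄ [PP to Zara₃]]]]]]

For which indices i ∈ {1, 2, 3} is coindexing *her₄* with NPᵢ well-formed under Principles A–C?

{1}

*her* is a pronoun, so Principle B applies: it must be free in its binding domain.
Binding domain of *her₄*: the embedded TP, whose subject is Tamar₂.
*Elena₁* c-commands the pronoun but from outside its binding domain, and is not c-commanded by it → coindexation permitted.
*Tamar₂* c-commands the pronoun within its binding domain → coindexation would violate Principle B.
*Zara₃*: the pronoun c-commands this R-expression → coindexation would violate Principle C on *Zara₃*.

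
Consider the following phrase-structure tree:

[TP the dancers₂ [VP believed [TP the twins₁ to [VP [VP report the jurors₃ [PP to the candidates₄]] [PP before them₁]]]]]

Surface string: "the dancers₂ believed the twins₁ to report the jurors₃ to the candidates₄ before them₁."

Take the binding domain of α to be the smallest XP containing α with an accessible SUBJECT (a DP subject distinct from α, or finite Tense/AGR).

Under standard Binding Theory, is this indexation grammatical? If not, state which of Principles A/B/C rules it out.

The two coindexed NPs are *the twins₁* and *them₁*.
*them₁* is a pronoun. Its binding domain is the embedded TP, whose subject is the twins₁.
*the twins₁* c-commands it within that domain and carries the same index.
The pronoun is locally bound → Principle B violation.

Principle B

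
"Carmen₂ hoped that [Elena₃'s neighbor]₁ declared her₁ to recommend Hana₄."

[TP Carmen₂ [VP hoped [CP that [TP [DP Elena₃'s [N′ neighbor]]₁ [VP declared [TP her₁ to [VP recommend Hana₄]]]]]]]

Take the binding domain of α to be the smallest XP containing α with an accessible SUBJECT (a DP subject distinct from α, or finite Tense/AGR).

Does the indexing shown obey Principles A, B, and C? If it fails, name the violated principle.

Principle B

The two coindexed NPs are *[Elena₃'s neighbor]₁* and *her₁*.
*her₁* is a pronoun. Its binding domain is the embedded TP, whose subject is [Elena₃'s neighbor]₁.
*[Elena₃'s neighbor]₁* c-commands it within that domain and carries the same index.
The pronoun is locally bound → Principle B violation.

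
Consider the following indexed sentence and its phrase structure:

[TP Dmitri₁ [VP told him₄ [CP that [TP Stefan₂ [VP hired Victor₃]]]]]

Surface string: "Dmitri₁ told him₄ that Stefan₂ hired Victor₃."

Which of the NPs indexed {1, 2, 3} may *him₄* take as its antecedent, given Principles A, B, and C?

none

*him* is a pronoun, so Principle B applies: it must be free in its binding domain.
Binding domain of *him₄*: the matrix TP, whose subject is Dmitri₁.
*Dmitri₁* c-commands the pronoun within its binding domain → coindexation would violate Principle B.
*Stefan₂*: the pronoun c-commands this R-expression → coindexation would violate Principle C on *Stefan₂*.
*Victor₃*: the pronoun c-commands this R-expression → coindexation would violate Principle C on *Victor₃*.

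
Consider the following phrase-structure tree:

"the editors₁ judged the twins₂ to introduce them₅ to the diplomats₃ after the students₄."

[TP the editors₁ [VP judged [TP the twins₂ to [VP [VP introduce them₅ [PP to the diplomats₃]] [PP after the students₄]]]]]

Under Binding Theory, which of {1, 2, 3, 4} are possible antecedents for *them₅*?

{1, 4}

*them* is a pronoun, so Principle B applies: it must be free in its binding domain.
Binding domain of *them₅*: the embedded TP, whose subject is the twins₂.
*the editors₁* c-commands the pronoun but from outside its binding domain, and is not c-commanded by it → coindexation permitted.
*the twins₂* c-commands the pronoun within its binding domain → coindexation would violate Principle B.
*the diplomats₃*: the pronoun c-commands this R-expression → coindexation would violate Principle C on *the diplomats₃*.
*the students₄* and the pronoun do not c-command one another → neither Principle B nor Principle C is at stake; coindexation permitted.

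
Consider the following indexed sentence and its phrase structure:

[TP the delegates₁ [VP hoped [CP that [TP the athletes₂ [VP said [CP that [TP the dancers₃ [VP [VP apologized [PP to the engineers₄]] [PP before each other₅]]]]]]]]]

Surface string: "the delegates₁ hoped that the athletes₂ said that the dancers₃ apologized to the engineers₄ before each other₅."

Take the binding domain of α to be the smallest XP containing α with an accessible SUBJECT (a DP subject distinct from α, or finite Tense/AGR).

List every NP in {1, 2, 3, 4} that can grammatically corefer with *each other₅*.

{3}

*each other* is an anaphor, so Principle A applies: it must be bound in its binding domain.
Binding domain of *each other₅*: the embedded TP, whose subject is the dancers₃.
*the delegates₁* c-commands the anaphor but is outside its binding domain → cannot satisfy Principle A.
*the athletes₂* c-commands the anaphor but is outside its binding domain → cannot satisfy Principle A.
*the dancers₃* c-commands the anaphor within its binding domain → licit binder.
*the engineers₄* does not c-command the anaphor → cannot bind it.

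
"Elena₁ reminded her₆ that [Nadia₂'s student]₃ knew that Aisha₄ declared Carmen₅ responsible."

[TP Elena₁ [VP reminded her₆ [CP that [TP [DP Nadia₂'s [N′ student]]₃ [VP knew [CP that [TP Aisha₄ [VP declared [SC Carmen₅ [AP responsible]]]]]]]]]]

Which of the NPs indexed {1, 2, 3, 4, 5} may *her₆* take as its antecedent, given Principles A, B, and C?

*her* is a pronoun, so Principle B applies: it must be free in its binding domain.
Binding domain of *her₆*: the matrix TP, whose subject is Elena₁.
*Elena₁* c-commands the pronoun within its binding domain → coindexation would violate Principle B.
*Nadia₂*: the pronoun c-commands this R-expression → coindexation would violate Principle C on *Nadia₂*.
*[Nadia₂'s student]₃*: the pronoun c-commands this R-expression → coindexation would violate Principle C on *[Nadia₂'s student]₃*.
*Aisha₄*: the pronoun c-commands this R-expression → coindexation would violate Principle C on *Aisha₄*.
*Carmen₅*: the pronoun c-commands this R-expression → coindexation would violate Principle C on *Carmen₅*.

none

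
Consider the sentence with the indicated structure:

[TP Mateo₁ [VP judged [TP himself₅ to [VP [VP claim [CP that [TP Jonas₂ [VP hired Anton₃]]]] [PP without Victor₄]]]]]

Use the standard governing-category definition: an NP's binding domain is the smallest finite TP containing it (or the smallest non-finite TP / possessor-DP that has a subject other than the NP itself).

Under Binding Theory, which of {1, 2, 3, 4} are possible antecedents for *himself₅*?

*himself* is an anaphor, so Principle A applies: it must be bound in its binding domain.
Binding domain of *himself₅*: the matrix TP, whose subject is Mateo₁.
*Mateo₁* c-commands the anaphor within its binding domain → licit binder.
*Jonas₂* does not c-command the anaphor → cannot bind it.
*Anton₃* does not c-command the anaphor → cannot bind it.
*Victor₄* does not c-command the anaphor → cannot bind it.

{1}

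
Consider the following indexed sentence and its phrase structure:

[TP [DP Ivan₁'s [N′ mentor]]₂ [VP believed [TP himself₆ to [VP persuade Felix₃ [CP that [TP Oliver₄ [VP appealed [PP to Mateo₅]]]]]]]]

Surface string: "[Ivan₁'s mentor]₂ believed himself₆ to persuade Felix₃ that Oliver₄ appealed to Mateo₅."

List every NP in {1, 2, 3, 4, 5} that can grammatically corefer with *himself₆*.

*himself* is an anaphor, so Principle A applies: it must be bound in its binding domain.
Binding domain of *himself₆*: the matrix TP, whose subject is [Ivan₁'s mentor]₂.
*Ivan₁* does not c-command the anaphor → cannot bind it.
*[Ivan₁'s mentor]₂* c-commands the anaphor within its binding domain → licit binder.
*Felix₃* does not c-command the anaphor → cannot bind it.
*Oliver₄* does not c-command the anaphor → cannot bind it.
*Mateo₅* does not c-command the anaphor → cannot bind it.

{2}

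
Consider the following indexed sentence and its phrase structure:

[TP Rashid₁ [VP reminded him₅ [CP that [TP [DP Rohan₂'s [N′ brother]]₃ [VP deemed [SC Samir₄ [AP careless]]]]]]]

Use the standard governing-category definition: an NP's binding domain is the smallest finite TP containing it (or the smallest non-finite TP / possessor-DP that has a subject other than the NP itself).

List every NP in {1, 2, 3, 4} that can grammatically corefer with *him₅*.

*him* is a pronoun, so Principle B applies: it must be free in its binding domain.
Binding domain of *him₅*: the matrix TP, whose subject is Rashid₁.
*Rashid₁* c-commands the pronoun within its binding domain → coindexation would violate Principle B.
*Rohan₂*: the pronoun c-commands this R-expression → coindexation would violate Principle C on *Rohan₂*.
*[Rohan₂'s brother]₃*: the pronoun c-commands this R-expression → coindexation would violate Principle C on *[Rohan₂'s brother]₃*.
*Samir₄*: the pronoun c-commands this R-expression → coindexation would violate Principle C on *Samir₄*.

none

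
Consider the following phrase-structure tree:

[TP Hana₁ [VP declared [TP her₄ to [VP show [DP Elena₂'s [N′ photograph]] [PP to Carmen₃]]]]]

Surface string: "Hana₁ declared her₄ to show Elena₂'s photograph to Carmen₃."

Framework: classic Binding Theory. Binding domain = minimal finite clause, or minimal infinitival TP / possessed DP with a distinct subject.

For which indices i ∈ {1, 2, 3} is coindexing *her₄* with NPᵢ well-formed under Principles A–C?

*her* is a pronoun, so Principle B applies: it must be free in its binding domain.
Binding domain of *her₄*: the matrix TP, whose subject is Hana₁.
*Hana₁* c-commands the pronoun within its binding domain → coindexation would violate Principle B.
*Elena₂*: the pronoun c-commands this R-expression → coindexation would violate Principle C on *Elena₂*.
*Carmen₃*: the pronoun c-commands this R-expression → coindexation would violate Principle C on *Carmen₃*.

none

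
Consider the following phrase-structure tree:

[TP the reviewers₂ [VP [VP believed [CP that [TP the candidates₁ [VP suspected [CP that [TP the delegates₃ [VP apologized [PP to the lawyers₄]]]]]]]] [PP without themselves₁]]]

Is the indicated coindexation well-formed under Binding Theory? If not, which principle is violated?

Principle A

The two coindexed NPs are *the candidates₁* and *themselves₁*.
*themselves₁* is an anaphor. Principle A requires it to be bound within its binding domain — the matrix TP, whose subject is the reviewers₂.
Within that domain it is c-commanded by *the reviewers₂*, which does not share its index.
*the candidates₁* does not c-command the anaphor at all.
The anaphor is unbound in its domain → Principle A violation.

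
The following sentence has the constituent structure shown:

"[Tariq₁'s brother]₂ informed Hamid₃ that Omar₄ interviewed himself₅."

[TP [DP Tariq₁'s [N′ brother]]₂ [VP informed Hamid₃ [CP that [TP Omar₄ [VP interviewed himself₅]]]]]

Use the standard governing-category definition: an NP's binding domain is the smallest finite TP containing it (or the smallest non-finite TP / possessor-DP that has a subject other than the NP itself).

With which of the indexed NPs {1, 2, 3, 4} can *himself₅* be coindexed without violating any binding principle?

*himself* is an anaphor, so Principle A applies: it must be bound in its binding domain.
Binding domain of *himself₅*: the embedded TP, whose subject is Omar₄.
*Tariq₁* does not c-command the anaphor → cannot bind it.
*[Tariq₁'s brother]₂* c-commands the anaphor but is outside its binding domain → cannot satisfy Principle A.
*Hamid₃* c-commands the anaphor but is outside its binding domain → cannot satisfy Principle A.
*Omar₄* c-commands the anaphor within its binding domain → licit binder.

{4}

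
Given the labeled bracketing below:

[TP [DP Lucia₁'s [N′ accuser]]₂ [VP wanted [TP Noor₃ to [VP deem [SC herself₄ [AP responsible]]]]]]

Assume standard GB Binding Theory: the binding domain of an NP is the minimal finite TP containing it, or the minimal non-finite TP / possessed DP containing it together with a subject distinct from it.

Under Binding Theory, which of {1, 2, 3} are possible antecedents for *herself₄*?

*herself* is an anaphor, so Principle A applies: it must be bound in its binding domain.
Binding domain of *herself₄*: the embedded TP, whose subject is Noor₃.
*Lucia₁* does not c-command the anaphor → cannot bind it.
*[Lucia₁'s accuser]₂* c-commands the anaphor but is outside its binding domain → cannot satisfy Principle A.
*Noor₃* c-commands the anaphor within its binding domain → licit binder.

{3}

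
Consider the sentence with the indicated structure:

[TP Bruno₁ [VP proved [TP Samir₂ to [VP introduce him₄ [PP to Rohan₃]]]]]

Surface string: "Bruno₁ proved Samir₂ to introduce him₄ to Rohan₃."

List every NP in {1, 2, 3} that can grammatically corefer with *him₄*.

*him* is a pronoun, so Principle B applies: it must be free in its binding domain.
Binding domain of *him₄*: the embedded TP, whose subject is Samir₂.
*Bruno₁* c-commands the pronoun but from outside its binding domain, and is not c-commanded by it → coindexation permitted.
*Samir₂* c-commands the pronoun within its binding domain → coindexation would violate Principle B.
*Rohan₃*: the pronoun c-commands this R-expression → coindexation would violate Principle C on *Rohan₃*.

{1}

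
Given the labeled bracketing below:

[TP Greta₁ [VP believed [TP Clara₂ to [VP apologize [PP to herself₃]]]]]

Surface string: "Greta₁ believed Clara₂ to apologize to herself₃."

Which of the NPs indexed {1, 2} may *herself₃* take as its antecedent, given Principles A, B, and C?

{2}

*herself* is an anaphor, so Principle A applies: it must be bound in its binding domain.
Binding domain of *herself₃*: the embedded TP, whose subject is Clara₂.
*Greta₁* c-commands the anaphor but is outside its binding domain → cannot satisfy Principle A.
*Clara₂* c-commands the anaphor within its binding domain → licit binder.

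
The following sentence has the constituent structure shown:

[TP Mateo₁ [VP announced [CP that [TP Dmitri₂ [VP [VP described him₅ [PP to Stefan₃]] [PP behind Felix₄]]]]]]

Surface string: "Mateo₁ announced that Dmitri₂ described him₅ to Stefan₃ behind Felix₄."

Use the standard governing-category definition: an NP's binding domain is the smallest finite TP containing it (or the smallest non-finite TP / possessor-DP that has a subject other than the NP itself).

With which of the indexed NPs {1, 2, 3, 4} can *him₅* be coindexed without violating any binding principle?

*him* is a pronoun, so Principle B applies: it must be free in its binding domain.
Binding domain of *him₅*: the embedded TP, whose subject is Dmitri₂.
*Mateo₁* c-commands the pronoun but from outside its binding domain, and is not c-commanded by it → coindexation permitted.
*Dmitri₂* c-commands the pronoun within its binding domain → coindexation would violate Principle B.
*Stefan₃*: the pronoun c-commands this R-expression → coindexation would violate Principle C on *Stefan₃*.
*Felix₄* and the pronoun do not c-command one another → neither Principle B nor Principle C is at stake; coindexation permitted.

{1, 4}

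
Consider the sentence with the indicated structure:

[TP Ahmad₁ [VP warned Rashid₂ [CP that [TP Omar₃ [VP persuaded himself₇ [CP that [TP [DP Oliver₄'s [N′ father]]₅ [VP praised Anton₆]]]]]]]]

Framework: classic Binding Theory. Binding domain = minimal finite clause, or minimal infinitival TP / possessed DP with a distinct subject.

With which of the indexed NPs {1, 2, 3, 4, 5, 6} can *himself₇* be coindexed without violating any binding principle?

*himself* is an anaphor, so Principle A applies: it must be bound in its binding domain.
Binding domain of *himself₇*: the embedded TP, whose subject is Omar₃.
*Ahmad₁* c-commands the anaphor but is outside its binding domain → cannot satisfy Principle A.
*Rashid₂* c-commands the anaphor but is outside its binding domain → cannot satisfy Principle A.
*Omar₃* c-commands the anaphor within its binding domain → licit binder.
*Oliver₄* does not c-command the anaphor → cannot bind it.
*[Oliver₄'s father]₅* does not c-command the anaphor → cannot bind it.
*Anton₆* does not c-command the anaphor → cannot bind it.

{3}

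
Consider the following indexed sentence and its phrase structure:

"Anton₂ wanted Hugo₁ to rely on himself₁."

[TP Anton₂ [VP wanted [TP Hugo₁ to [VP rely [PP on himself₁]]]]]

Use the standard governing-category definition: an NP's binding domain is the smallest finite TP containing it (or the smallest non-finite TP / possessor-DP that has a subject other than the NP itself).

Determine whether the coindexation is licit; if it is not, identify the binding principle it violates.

The two coindexed NPs are *Hugo₁* and *himself₁*.
*himself₁* is an anaphor; its binding domain is the embedded TP, whose subject is Hugo₁. *Hugo₁* c-commands it within that domain and shares its index, so Principle A is satisfied.
*Hugo₁* is an R-expression; *himself₁* does not c-command it, and no other NP shares its index, so Principle C is satisfied.
All principles are respected.

grammatical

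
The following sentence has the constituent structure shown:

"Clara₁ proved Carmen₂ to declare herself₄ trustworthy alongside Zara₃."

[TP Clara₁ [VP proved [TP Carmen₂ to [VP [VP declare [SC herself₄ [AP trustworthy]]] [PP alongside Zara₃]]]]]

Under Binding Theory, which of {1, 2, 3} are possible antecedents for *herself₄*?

*herself* is an anaphor, so Principle A applies: it must be bound in its binding domain.
Binding domain of *herself₄*: the embedded TP, whose subject is Carmen₂.
*Clara₁* c-commands the anaphor but is outside its binding domain → cannot satisfy Principle A.
*Carmen₂* c-commands the anaphor within its binding domain → licit binder.
*Zara₃* does not c-command the anaphor → cannot bind it.

{2}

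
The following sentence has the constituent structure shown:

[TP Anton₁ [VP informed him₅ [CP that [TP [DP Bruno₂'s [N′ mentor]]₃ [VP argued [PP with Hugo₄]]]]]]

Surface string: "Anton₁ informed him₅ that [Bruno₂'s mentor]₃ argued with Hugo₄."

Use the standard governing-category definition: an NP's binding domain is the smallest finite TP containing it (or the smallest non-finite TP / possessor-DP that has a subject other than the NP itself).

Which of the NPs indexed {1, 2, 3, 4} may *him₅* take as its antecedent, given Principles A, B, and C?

none

*him* is a pronoun, so Principle B applies: it must be free in its binding domain.
Binding domain of *him₅*: the matrix TP, whose subject is Anton₁.
*Anton₁* c-commands the pronoun within its binding domain → coindexation would violate Principle B.
*Bruno₂*: the pronoun c-commands this R-expression → coindexation would violate Principle C on *Bruno₂*.
*[Bruno₂'s mentor]₃*: the pronoun c-commands this R-expression → coindexation would violate Principle C on *[Bruno₂'s mentor]₃*.
*Hugo₄*: the pronoun c-commands this R-expression → coindexation would violate Principle C on *Hugo₄*.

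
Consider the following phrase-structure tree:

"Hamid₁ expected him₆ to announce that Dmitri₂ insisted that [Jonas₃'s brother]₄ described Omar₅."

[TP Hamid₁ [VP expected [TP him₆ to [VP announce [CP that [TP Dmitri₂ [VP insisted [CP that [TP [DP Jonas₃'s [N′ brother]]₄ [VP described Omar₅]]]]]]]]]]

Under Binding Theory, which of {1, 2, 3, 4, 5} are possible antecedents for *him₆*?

none

*him* is a pronoun, so Principle B applies: it must be free in its binding domain.
Binding domain of *him₆*: the matrix TP, whose subject is Hamid₁.
*Hamid₁* c-commands the pronoun within its binding domain → coindexation would violate Principle B.
*Dmitri₂*: the pronoun c-commands this R-expression → coindexation would violate Principle C on *Dmitri₂*.
*Jonas₃*: the pronoun c-commands this R-expression → coindexation would violate Principle C on *Jonas₃*.
*[Jonas₃'s brother]₄*: the pronoun c-commands this R-expression → coindexation would violate Principle C on *[Jonas₃'s brother]₄*.
*Omar₅*: the pronoun c-commands this R-expression → coindexation would violate Principle C on *Omar₅*.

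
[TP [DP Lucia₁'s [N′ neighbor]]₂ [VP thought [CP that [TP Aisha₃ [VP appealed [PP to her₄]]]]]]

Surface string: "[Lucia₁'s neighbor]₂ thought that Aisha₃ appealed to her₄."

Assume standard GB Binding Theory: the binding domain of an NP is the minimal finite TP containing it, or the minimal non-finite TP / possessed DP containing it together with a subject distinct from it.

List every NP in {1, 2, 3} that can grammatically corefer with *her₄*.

*her* is a pronoun, so Principle B applies: it must be free in its binding domain.
Binding domain of *her₄*: the embedded TP, whose subject is Aisha₃.
*Lucia₁* and the pronoun do not c-command one another → neither Principle B nor Principle C is at stake; coindexation permitted.
*[Lucia₁'s neighbor]₂* c-commands the pronoun but from outside its binding domain, and is not c-commanded by it → coindexation permitted.
*Aisha₃* c-commands the pronoun within its binding domain → coindexation would violate Principle B.

{1, 2}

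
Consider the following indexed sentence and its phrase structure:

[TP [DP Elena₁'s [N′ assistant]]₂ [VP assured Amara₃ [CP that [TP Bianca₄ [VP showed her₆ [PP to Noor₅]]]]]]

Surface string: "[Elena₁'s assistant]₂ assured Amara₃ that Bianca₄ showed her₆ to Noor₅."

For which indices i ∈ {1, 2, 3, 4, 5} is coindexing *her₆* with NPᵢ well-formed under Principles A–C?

*her* is a pronoun, so Principle B applies: it must be free in its binding domain.
Binding domain of *her₆*: the embedded TP, whose subject is Bianca₄.
*Elena₁* and the pronoun do not c-command one another → neither Principle B nor Principle C is at stake; coindexation permitted.
*[Elena₁'s assistant]₂* c-commands the pronoun but from outside its binding domain, and is not c-commanded by it → coindexation permitted.
*Amara₃* c-commands the pronoun but from outside its binding domain, and is not c-commanded by it → coindexation permitted.
*Bianca₄* c-commands the pronoun within its binding domain → coindexation would violate Principle B.
*Noor₅*: the pronoun c-commands this R-expression → coindexation would violate Principle C on *Noor₅*.

{1, 2, 3}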